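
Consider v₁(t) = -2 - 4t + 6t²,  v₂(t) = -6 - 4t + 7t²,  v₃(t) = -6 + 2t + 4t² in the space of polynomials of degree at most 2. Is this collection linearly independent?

linearly independent

Take coordinates with respect to the standard basis {1, t, t²}.
The matrix [v₁|v₂|v₃] has determinant -84.
A nonzero determinant means the columns are linearly independent.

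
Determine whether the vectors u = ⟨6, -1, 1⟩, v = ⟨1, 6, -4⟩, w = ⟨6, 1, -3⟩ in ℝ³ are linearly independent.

Form the 3×3 matrix with these as columns; its determinant is -98.
A nonzero determinant means the columns are linearly independent.

linearly independent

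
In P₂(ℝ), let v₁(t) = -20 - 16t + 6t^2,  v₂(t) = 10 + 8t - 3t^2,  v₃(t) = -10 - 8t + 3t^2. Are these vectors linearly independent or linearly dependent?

linearly dependent

Take coordinates with respect to the standard basis {1, t, t^2}.
Form the 3×3 matrix with these as columns; its determinant is 0.
A zero determinant means the columns are linearly dependent.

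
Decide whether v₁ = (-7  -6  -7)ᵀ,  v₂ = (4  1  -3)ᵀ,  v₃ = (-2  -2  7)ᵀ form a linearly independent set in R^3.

The matrix [v₁|v₂|v₃] has determinant 167.
A nonzero determinant means the columns are linearly independent.

linearly independent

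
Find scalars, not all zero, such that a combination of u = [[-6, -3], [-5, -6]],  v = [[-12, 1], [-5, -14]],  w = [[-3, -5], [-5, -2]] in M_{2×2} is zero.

3u - v - 2w = 0

Pass to coordinate vectors relative to the basis {E₁₁, E₁₂, E₂₁, E₂₂}.
Solve the homogeneous system with u, v, w as columns by row-reducing the coefficient matrix.
The free variable yields coefficients (3, -1, -2) (any nonzero multiple also works).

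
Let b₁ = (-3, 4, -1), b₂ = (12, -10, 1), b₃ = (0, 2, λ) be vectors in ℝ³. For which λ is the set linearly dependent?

The vectors are dependent exactly when the determinant of the matrix with rows b₁, b₂, b₃ vanishes.
The determinant works out to -18*λ - 18.
This vanishes exactly when λ = -1.

λ = -1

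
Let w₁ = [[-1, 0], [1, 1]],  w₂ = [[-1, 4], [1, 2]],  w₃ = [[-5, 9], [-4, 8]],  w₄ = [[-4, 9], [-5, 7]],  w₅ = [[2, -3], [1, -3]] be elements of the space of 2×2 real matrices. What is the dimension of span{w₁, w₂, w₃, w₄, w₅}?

Pass to coordinate vectors with respect to the basis {E₁₁, E₁₂, E₂₁, E₂₂}.
Form the matrix with w₁, w₂, w₃, w₄, w₅ as columns and reduce.
There are 3 pivot columns, so rank = 3.
(With 5 elements in a 4-dimensional space the rank is at most 4.)

dim = 3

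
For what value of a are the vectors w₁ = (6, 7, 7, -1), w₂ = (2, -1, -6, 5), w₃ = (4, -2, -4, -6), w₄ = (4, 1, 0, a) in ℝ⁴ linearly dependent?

a = -19/5

The set is linearly dependent precisely when det[w₁; w₂; w₃; w₄] = 0.
The determinant works out to -160*a - 608.
This vanishes exactly when a = -19/5.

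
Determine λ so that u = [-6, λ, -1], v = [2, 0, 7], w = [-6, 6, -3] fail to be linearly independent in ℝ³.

λ = 20/3

The vectors are dependent exactly when the determinant of the matrix with rows u, v, w vanishes.
Cofactor expansion gives det = 240 - 36*λ.
Setting this to zero gives λ = 20/3.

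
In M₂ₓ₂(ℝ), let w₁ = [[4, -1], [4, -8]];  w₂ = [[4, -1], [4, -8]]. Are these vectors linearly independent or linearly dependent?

linearly dependent

Take coordinates with respect to the standard basis {E₁₁, E₁₂, E₂₁, E₂₂}.
Row-reduce the matrix whose columns are w₁, w₂.
The reduction yields 1 nonzero row, so the rank is 1.
Since rank 1 < 2, the set is linearly dependent.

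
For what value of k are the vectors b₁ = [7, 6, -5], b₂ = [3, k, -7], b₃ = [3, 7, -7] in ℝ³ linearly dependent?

Place the vectors as rows of a 3×3 matrix; dependence ⇔ determinant zero.
Expanding, det = 238 - 34*k.
Solving 238 - 34*k = 0 yields k = 7.

k = 7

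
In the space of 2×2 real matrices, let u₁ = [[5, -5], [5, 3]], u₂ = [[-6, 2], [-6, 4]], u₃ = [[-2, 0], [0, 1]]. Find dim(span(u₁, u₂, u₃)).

dim = 3

Represent each element by its coordinate vector in ℝ⁴.
Apply Gaussian elimination to the matrix whose rows are u₁, u₂, u₃.
There are 3 pivot columns, so rank = 3.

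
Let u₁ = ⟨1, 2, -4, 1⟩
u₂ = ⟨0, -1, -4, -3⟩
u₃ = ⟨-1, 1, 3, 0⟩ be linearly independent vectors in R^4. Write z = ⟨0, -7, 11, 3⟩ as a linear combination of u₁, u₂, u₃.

z = -3u₁ - 2u₂ - 3u₃

Solve the system with u₁, u₂, u₃ as columns and z as the right-hand side.
Back-substitution yields (c₁, c₂, c₃) = (-3, -2, -3).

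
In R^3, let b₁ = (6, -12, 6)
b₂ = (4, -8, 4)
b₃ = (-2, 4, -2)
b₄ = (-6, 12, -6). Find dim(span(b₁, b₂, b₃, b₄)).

Put the 3×4 matrix [b₁|b₂|b₃|b₄] into echelon form.
There is 1 pivot column, so rank = 1.
(With 4 elements in a 3-dimensional space the rank is at most 3.)

1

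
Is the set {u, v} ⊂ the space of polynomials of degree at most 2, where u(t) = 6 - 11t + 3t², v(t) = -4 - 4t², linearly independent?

linearly independent

Take coordinates with respect to the standard basis {1, t, t²}.
Row-reduce the matrix whose columns are u, v.
The reduction yields 2 nonzero rows, so the rank is 2.
Since rank = 2 (the number of vectors), the set is linearly independent.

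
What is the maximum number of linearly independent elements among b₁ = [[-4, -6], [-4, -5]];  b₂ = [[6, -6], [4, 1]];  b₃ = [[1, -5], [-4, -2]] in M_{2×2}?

Pass to coordinate vectors with respect to the basis {E₁₁, E₁₂, E₂₁, E₂₂}.
Put the 4×3 matrix [b₁|b₂|b₃] into echelon form.
Exactly 3 pivots survive; hence the rank is 3.

3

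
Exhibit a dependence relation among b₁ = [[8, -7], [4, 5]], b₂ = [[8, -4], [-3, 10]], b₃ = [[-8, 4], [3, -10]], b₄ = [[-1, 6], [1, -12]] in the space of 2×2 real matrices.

Write each element as a vector in ℝ⁴ using {E₁₁, E₁₂, E₂₁, E₂₂}.
Solve the homogeneous system with b₁, b₂, b₃, b₄ as columns by row-reducing the coefficient matrix.
The free variable yields coefficients (0, 1, 1, 0) (any nonzero multiple also works).

b₂ + b₃ = 0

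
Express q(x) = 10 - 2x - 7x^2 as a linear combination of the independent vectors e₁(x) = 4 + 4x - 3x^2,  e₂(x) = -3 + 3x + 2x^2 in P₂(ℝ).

q = e₁ - 2e₂

Work in coordinates with respect to the standard basis {1, x, x^2}.
Since e₁, e₂ are independent, the coefficients expressing q are uniquely determined by a linear system.
Row-reducing the augmented matrix gives the unique coefficients (α₁, α₂) = (1, -2).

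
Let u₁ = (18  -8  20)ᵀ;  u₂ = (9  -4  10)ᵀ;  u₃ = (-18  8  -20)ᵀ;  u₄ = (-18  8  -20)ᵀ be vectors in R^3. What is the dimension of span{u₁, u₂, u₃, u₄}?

Put the 3×4 matrix [u₁|u₂|u₃|u₄] into echelon form.
The echelon form has 1 nonzero row, so the rank is 1.
(With 4 elements in a 3-dimensional space the rank is at most 3.)

dim = 1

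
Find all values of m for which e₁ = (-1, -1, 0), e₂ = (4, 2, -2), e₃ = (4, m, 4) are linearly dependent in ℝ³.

Dependence holds iff the 3×3 matrix [e₁ e₂ e₃] is singular.
Cofactor expansion gives det = 16 - 2*m.
Solving 16 - 2*m = 0 yields m = 8.

m = 8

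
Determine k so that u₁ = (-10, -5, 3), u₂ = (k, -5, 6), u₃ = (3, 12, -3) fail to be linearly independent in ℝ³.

k = -25

Place the vectors as rows of a 3×3 matrix; dependence ⇔ determinant zero.
The determinant works out to 21*k + 525.
Setting this to zero gives k = -25.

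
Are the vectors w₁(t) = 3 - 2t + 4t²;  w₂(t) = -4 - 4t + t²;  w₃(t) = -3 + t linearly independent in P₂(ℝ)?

Take coordinates with respect to the standard basis {1, t, t²}.
Place the vectors as rows of a 3×3 matrix and reduce to echelon form.
The reduction yields 3 nonzero rows, so the rank is 3.
Since rank = 3 (the number of vectors), the set is linearly independent.

linearly independent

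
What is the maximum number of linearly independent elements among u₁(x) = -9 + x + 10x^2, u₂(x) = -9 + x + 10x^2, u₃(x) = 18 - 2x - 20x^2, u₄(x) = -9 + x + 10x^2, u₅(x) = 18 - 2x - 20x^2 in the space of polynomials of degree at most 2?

Pass to coordinate vectors with respect to the basis {1, x, x^2}.
Apply Gaussian elimination to the matrix whose rows are u₁, u₂, u₃, u₄, u₅.
Reduction leaves 1 leading entry, giving rank 1.
(With 5 elements in a 3-dimensional space the rank is at most 3.)

1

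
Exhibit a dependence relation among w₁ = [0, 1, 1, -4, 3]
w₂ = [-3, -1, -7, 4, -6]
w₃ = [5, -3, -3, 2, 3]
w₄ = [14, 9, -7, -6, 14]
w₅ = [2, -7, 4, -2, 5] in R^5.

Row-reduce the matrix with w₁, w₂, w₃, w₄, w₅ as columns; the null space gives the coefficients.
One solution (up to scaling) is (3, -1, 3, -1, -2).

3w₁ - w₂ + 3w₃ - w₄ - 2w₅ = 0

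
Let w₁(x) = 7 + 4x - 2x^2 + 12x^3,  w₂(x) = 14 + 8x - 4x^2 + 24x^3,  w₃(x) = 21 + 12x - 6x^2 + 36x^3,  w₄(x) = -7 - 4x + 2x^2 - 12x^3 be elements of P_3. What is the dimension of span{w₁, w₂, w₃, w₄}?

Represent each element by its coordinate vector in ℝ⁴.
Apply Gaussian elimination to the matrix whose rows are w₁, w₂, w₃, w₄.
Reduction leaves 1 leading entry, giving rank 1.

dim = 1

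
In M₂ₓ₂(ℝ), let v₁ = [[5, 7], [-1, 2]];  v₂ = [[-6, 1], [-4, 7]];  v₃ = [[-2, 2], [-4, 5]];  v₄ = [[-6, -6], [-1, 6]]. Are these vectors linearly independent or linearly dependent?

linearly independent

Write each element as a coordinate vector in ℝ⁴ using {E₁₁, E₁₂, E₂₁, E₂₂}.
The matrix [v₁|v₂|v₃|v₄] has determinant -451.
A nonzero determinant means the columns are linearly independent.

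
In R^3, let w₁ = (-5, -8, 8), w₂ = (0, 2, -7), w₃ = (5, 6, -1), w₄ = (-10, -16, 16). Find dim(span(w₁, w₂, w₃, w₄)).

dim = 2

Row-reduce the 4×3 matrix with these as rows.
Reduction leaves 2 leading entries, giving rank 2.
(With 4 elements in a 3-dimensional space the rank is at most 3.)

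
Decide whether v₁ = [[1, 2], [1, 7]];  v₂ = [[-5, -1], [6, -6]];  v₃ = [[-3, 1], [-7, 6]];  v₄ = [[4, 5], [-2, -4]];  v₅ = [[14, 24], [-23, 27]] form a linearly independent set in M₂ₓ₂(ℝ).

Take coordinates with respect to the standard basis {E₁₁, E₁₂, E₂₁, E₂₂}.
There are 5 vectors in a 4-dimensional space, so they cannot be linearly independent.

linearly dependent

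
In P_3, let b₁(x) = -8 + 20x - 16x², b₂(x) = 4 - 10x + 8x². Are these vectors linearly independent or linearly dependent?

linearly dependent

Take coordinates with respect to the standard basis {1, x, …, x³}.
Row-reduce the matrix whose columns are b₁, b₂.
The reduction yields 1 nonzero row, so the rank is 1.
Since rank 1 < 2, the set is linearly dependent.
Indeed b₁ + 2b₂ = 0.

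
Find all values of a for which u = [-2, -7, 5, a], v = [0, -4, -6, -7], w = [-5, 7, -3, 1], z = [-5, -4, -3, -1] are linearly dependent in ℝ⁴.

Place the vectors as rows of a 4×4 matrix; dependence ⇔ determinant zero.
Cofactor expansion gives det = 330*a - 1683.
Solving 330*a - 1683 = 0 yields a = 51/10.

a = 51/10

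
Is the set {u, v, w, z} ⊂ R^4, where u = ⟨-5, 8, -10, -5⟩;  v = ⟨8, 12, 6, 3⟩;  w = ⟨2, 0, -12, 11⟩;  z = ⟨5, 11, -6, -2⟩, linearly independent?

The matrix [u|v|w|z] has determinant -15754.
A nonzero determinant means the columns are linearly independent.

linearly independent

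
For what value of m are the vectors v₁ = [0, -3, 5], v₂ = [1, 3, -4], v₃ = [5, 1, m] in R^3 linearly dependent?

m = 10/3

Place the vectors as rows of a 3×3 matrix; dependence ⇔ determinant zero.
The determinant works out to 3*m - 10.
This vanishes exactly when m = 10/3.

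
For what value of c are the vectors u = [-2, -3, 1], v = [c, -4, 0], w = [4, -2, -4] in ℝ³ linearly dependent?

Place the vectors as rows of a 3×3 matrix; dependence ⇔ determinant zero.
Cofactor expansion gives det = -14*c - 16.
Solving -14*c - 16 = 0 yields c = -8/7.

c = -8/7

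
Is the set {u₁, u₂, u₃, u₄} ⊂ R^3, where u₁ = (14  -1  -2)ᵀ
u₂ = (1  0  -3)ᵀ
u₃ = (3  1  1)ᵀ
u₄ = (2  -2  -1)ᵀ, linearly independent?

There are 4 vectors in a 3-dimensional space, so they cannot be linearly independent.

linearly dependent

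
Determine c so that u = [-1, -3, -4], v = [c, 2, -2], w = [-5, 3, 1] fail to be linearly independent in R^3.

c = -26/3

Dependence holds iff the 3×3 matrix [u v w] is singular.
The determinant works out to -9*c - 78.
Solving -9*c - 78 = 0 yields c = -26/3.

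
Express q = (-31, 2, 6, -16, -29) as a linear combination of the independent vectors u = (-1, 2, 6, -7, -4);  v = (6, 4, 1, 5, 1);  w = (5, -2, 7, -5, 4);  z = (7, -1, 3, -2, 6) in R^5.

q = 2u - v + w - 4z

Write q = α₁u + … + α₄z and equate components.
Row-reducing the augmented matrix gives the unique coefficients (α₁, …, α₄) = (2, -1, 1, -4).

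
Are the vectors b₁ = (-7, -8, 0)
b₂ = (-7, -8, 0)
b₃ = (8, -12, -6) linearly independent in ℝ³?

Two of the vectors are equal, giving an immediate dependence.

linearly dependent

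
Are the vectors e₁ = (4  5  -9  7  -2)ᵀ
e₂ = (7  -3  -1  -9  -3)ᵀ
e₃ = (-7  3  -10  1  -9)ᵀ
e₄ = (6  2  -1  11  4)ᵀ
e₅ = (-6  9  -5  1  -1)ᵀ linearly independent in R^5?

Place the vectors as rows of a 5×5 matrix and reduce to echelon form.
The reduction yields 5 nonzero rows, so the rank is 5.
Since rank = 5 (the number of vectors), the set is linearly independent.

linearly independent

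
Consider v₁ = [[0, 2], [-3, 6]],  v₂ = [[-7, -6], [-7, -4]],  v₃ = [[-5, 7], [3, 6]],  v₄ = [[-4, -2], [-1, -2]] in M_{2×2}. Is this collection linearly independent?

linearly independent

Write each element as a coordinate vector in ℝ⁴ using {E₁₁, E₁₂, E₂₁, E₂₂}.
Place the vectors as rows of a 4×4 matrix and reduce to echelon form.
The reduction yields 4 nonzero rows, so the rank is 4.
Since rank = 4 (the number of vectors), the set is linearly independent.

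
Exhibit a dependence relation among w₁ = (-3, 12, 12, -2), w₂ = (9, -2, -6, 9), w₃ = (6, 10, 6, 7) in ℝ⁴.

Write the vectors as columns of a matrix and find a nonzero vector in its null space.
One solution (up to scaling) is (1, 1, -1).

w₁ + w₂ - w₃ = 0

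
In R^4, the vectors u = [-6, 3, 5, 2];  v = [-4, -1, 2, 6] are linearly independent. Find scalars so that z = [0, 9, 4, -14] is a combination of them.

Set up the augmented matrix [u | v | z] and row-reduce.
The system has the unique solution (c₁, c₂) = (2, -3).

z = 2u - 3v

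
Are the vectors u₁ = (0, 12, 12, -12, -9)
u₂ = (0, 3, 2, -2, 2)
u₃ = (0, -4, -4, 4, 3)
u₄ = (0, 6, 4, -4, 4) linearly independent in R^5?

Place the vectors as rows of a 4×5 matrix and reduce to echelon form.
The reduction yields 2 nonzero rows, so the rank is 2.
Since rank 2 < 4, the set is linearly dependent.

linearly dependent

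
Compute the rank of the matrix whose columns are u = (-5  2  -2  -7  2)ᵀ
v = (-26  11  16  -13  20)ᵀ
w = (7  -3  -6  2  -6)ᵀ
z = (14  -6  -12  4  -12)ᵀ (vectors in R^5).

rank 2

Apply Gaussian elimination to the matrix whose rows are u, v, w, z.
There are 2 pivot columns, so rank = 2.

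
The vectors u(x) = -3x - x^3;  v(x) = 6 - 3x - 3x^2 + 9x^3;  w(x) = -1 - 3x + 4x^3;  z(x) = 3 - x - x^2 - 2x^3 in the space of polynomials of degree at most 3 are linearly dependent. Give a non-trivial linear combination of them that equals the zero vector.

3u + v - 3w - 3z = 0

Pass to coordinate vectors relative to the basis {1, x, …, x^3}.
Solve the homogeneous system with u, v, w, z as columns by row-reducing the coefficient matrix.
A generator of the null space is (3, 1, -3, -3).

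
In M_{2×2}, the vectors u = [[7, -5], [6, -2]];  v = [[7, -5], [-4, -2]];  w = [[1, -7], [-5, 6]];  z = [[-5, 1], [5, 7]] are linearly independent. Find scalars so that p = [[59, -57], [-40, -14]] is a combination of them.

Identify each element with its coordinate vector in ℝ⁴ via {E₁₁, E₁₂, E₂₁, E₂₂}.
Since u, v, w, z are independent, the coefficients expressing p are uniquely determined by a linear system.
Back-substitution yields (α₁, …, α₄) = (2, 3, 4, -4).

p = 2u + 3v + 4w - 4z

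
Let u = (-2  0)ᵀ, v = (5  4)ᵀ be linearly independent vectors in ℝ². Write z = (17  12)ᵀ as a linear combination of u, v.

Since u, v are independent, the coefficients expressing z are uniquely determined by a linear system.
Back-substitution yields (c₁, c₂) = (-1, 3).

z = -u + 3v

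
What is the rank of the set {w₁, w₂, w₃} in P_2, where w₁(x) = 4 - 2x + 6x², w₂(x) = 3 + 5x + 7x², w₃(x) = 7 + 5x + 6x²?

Use coordinates relative to {1, x, x²}.
Put the 3×3 matrix [w₁|w₂|w₃] into echelon form.
The echelon form has 3 nonzero rows, so the rank is 3.

rank 3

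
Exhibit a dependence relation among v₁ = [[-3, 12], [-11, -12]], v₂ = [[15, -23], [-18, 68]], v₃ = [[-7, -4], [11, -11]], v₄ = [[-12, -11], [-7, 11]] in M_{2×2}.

Write each element as a vector in ℝ⁴ using {E₁₁, E₁₂, E₂₁, E₂₂}.
Write the vectors as columns of a matrix and find a nonzero vector in its null space.
A generator of the null space is (2, 1, 3, -1).

2v₁ + v₂ + 3v₃ - v₄ = 0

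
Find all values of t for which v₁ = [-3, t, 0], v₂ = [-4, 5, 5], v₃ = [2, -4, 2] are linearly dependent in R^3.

Dependence holds iff the 3×3 matrix [v₁ v₂ v₃] is singular.
The determinant works out to 18*t - 90.
This vanishes exactly when t = 5.

t = 5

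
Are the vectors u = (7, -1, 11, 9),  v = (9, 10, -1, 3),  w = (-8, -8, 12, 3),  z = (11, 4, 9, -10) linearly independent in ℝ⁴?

linearly independent

Form the 4×4 matrix with these as columns; its determinant is -18948.
A nonzero determinant means the columns are linearly independent.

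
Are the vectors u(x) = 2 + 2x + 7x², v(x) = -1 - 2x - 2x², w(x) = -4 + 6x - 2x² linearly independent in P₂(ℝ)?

Take coordinates with respect to the standard basis {1, x, x²}.
The matrix [u|v|w] has determinant -54.
A nonzero determinant means the columns are linearly independent.

linearly independent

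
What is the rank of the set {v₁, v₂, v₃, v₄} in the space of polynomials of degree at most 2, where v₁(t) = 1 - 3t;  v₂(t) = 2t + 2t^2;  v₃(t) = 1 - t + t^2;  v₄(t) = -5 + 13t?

Pass to coordinate vectors with respect to the basis {1, t, t^2}.
Put the 3×4 matrix [v₁|v₂|v₃|v₄] into echelon form.
Reduction leaves 3 leading entries, giving rank 3.
(With 4 elements in a 3-dimensional space the rank is at most 3.)

rank 3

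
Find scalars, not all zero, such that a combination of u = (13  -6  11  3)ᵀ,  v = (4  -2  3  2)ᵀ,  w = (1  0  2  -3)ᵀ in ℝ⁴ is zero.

u - 3v - w = 0

Write the vectors as columns of a matrix and find a nonzero vector in its null space.
A generator of the null space is (1, -3, -1).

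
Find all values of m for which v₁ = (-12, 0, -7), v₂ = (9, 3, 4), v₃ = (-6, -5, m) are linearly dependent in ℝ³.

Place the vectors as rows of a 3×3 matrix; dependence ⇔ determinant zero.
The determinant works out to -36*m - 51.
Solving -36*m - 51 = 0 yields m = -17/12.

m = -17/12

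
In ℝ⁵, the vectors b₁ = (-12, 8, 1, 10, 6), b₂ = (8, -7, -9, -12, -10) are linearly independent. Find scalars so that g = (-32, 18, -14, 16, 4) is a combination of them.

Set up the augmented matrix [b₁ | b₂ | g] and row-reduce.
The system has the unique solution (c₁, c₂) = (4, 2).

g = 4b₁ + 2b₂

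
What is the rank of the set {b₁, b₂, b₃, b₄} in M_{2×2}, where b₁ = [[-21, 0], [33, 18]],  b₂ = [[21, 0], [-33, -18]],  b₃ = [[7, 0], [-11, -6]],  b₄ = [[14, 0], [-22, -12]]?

Represent each element by its coordinate vector in ℝ⁴.
Put the 4×4 matrix [b₁|b₂|b₃|b₄] into echelon form.
Exactly 1 pivot survives; hence the rank is 1.

1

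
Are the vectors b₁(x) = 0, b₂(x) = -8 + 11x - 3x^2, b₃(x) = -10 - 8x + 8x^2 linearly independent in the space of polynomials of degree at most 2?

linearly dependent

Write each element as a coordinate vector in ℝ³ using {1, x, x^2}.
One of the vectors is the zero vector, so the set is linearly dependent.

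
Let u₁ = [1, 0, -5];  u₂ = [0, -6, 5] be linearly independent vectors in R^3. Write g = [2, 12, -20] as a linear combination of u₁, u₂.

Since u₁, u₂ are independent, the coefficients expressing g are uniquely determined by a linear system.
Back-substitution yields (a₁, a₂) = (2, -2).

g = 2u₁ - 2u₂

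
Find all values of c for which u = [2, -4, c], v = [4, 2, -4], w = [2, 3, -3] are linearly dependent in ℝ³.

c = 1/2

Dependence holds iff the 3×3 matrix [u v w] is singular.
The determinant works out to 8*c - 4.
Setting this to zero gives c = 1/2.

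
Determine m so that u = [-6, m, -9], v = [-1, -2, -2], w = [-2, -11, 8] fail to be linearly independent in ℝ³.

m = -55/4

Dependence holds iff the 3×3 matrix [u v w] is singular.
Cofactor expansion gives det = 12*m + 165.
Solving 12*m + 165 = 0 yields m = -55/4.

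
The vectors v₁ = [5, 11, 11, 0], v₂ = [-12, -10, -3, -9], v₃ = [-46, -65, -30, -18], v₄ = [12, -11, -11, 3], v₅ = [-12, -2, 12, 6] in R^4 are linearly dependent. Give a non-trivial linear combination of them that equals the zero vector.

Write the vectors as columns of a matrix and find a nonzero vector in its null space.
A generator of the null space is (2, -3, 1, -1, -1).

2v₁ - 3v₂ + v₃ - v₄ - v₅ = 0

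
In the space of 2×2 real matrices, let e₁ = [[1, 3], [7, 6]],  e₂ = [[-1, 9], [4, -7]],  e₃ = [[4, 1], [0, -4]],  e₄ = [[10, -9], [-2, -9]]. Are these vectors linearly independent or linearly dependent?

linearly independent

Take coordinates with respect to the standard basis {E₁₁, E₁₂, E₂₁, E₂₂}.
Form the 4×4 matrix with these as columns; its determinant is 2955.
A nonzero determinant means the columns are linearly independent.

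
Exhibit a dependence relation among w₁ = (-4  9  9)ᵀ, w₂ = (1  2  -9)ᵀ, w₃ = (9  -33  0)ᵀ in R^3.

Row-reduce the matrix with w₁, w₂, w₃ as columns; the null space gives the coefficients.
One solution (up to scaling) is (3, 3, 1).

3w₁ + 3w₂ + w₃ = 0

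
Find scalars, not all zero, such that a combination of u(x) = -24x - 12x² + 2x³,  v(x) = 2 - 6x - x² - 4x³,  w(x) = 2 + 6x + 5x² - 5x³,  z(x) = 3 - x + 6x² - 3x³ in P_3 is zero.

Take coordinates with respect to {1, x, …, x³}.
Write the vectors as columns of a matrix and find a nonzero vector in its null space.
The free variable yields coefficients (1, -2, 2, 0) (any nonzero multiple also works).

u - 2v + 2w = 0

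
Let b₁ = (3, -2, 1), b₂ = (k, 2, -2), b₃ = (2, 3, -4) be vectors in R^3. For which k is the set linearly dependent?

The set is linearly dependent precisely when det[b₁; b₂; b₃] = 0.
Expanding, det = -5*k - 2.
Solving -5*k - 2 = 0 yields k = -2/5.

k = -2/5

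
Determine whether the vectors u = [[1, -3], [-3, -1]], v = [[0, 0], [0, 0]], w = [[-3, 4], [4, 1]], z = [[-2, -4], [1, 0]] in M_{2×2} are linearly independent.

Take coordinates with respect to the standard basis {E₁₁, E₁₂, E₂₁, E₂₂}.
One of the vectors is the zero vector, so the set is linearly dependent.

linearly dependent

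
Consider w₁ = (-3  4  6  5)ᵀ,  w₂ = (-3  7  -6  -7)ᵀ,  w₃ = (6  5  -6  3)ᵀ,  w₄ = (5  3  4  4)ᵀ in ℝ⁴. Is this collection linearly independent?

Row-reduce the matrix whose columns are w₁, w₂, w₃, w₄.
The reduction yields 4 nonzero rows, so the rank is 4.
Since rank = 4 (the number of vectors), the set is linearly independent.

linearly independent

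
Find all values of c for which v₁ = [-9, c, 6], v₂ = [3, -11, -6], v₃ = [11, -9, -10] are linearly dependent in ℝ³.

Dependence holds iff the 3×3 matrix [v₁ v₂ v₃] is singular.
The determinant works out to 60 - 36*c.
Solving 60 - 36*c = 0 yields c = 5/3.

c = 5/3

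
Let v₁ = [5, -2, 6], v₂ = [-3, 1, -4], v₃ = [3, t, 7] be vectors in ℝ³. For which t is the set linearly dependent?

t = 1/2

The vectors are dependent exactly when the determinant of the matrix with rows v₁, v₂, v₃ vanishes.
Cofactor expansion gives det = 2*t - 1.
Setting this to zero gives t = 1/2.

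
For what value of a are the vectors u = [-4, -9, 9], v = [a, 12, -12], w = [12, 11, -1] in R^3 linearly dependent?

a = 16/3

The vectors are dependent exactly when the determinant of the matrix with rows u, v, w vanishes.
Cofactor expansion gives det = 90*a - 480.
Solving 90*a - 480 = 0 yields a = 16/3.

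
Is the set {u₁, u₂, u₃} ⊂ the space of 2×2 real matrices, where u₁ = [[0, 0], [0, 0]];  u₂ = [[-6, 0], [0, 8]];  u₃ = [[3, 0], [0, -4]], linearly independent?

linearly dependent

Take coordinates with respect to the standard basis {E₁₁, E₁₂, E₂₁, E₂₂}.
One of the vectors is the zero vector, so the set is linearly dependent.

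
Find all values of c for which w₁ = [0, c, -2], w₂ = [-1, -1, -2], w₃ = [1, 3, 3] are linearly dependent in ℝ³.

The vectors are dependent exactly when the determinant of the matrix with rows w₁, w₂, w₃ vanishes.
Expanding, det = c + 4.
Solving c + 4 = 0 yields c = -4.

c = -4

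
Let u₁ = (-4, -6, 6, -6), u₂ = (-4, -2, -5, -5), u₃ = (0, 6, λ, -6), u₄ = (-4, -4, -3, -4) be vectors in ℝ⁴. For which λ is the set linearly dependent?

Dependence holds iff the 4×4 matrix [u₁ u₂ u₃ u₄] is singular.
Expanding, det = 24 - 24*λ.
Solving 24 - 24*λ = 0 yields λ = 1.

λ = 1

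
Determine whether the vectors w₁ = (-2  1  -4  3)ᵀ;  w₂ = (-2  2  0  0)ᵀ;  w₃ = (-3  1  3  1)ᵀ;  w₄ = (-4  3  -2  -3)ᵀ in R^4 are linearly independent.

linearly independent

Form the 4×4 matrix with these as columns; its determinant is 112.
A nonzero determinant means the columns are linearly independent.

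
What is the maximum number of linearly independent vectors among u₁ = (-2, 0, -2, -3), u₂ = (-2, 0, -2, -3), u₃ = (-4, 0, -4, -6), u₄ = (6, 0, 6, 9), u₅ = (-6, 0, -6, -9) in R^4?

1

Row-reduce the 5×4 matrix with these as rows.
Reduction leaves 1 leading entry, giving rank 1.
(With 5 elements in a 4-dimensional space the rank is at most 4.)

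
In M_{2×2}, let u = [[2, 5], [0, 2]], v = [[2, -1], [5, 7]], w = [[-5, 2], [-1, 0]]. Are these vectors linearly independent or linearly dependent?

Write each element as a coordinate vector in ℝ⁴ using {E₁₁, E₁₂, E₂₁, E₂₂}.
Place the vectors as rows of a 3×4 matrix and reduce to echelon form.
The reduction yields 3 nonzero rows, so the rank is 3.
Since rank = 3 (the number of vectors), the set is linearly independent.

linearly independent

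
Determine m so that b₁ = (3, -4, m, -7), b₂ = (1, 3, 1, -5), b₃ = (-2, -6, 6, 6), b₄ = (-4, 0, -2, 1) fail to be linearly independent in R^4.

m = 26

The set is linearly dependent precisely when det[b₁; b₂; b₃; b₄] = 0.
Expanding, det = 48*m - 1248.
Setting this to zero gives m = 26.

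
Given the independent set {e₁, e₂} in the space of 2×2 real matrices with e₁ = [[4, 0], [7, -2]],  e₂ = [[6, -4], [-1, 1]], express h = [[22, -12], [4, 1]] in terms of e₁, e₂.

h = e₁ + 3e₂

Work in coordinates with respect to the standard basis {E₁₁, E₁₂, E₂₁, E₂₂}.
Solve the system with e₁, e₂ as columns and h as the right-hand side.
Row-reducing the augmented matrix gives the unique coefficients (a₁, a₂) = (1, 3).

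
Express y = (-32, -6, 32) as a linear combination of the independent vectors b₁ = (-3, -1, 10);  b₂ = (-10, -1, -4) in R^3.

y = 4b₁ + 2b₂

Solve the system with b₁, b₂ as columns and y as the right-hand side.
The system has the unique solution (a₁, a₂) = (4, 2).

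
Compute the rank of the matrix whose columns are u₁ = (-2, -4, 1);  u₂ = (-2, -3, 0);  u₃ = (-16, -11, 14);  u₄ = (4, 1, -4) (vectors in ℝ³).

Put the 3×4 matrix [u₁|u₂|u₃|u₄] into echelon form.
Reduction leaves 3 leading entries, giving rank 3.
(With 4 elements in a 3-dimensional space the rank is at most 3.)

3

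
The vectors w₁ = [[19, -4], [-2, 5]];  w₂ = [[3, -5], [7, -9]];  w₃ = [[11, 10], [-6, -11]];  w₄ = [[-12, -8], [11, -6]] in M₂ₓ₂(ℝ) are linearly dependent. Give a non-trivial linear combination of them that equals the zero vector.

Take coordinates with respect to {E₁₁, E₁₂, E₂₁, E₂₂}.
Solve the homogeneous system with w₁, w₂, w₃, w₄ as columns by row-reducing the coefficient matrix.
One solution (up to scaling) is (1, -2, 1, 2).

w₁ - 2w₂ + w₃ + 2w₄ = 0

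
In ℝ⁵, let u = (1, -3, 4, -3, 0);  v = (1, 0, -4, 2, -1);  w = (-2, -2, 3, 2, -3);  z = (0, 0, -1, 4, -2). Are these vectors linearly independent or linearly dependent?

Place the vectors as rows of a 4×5 matrix and reduce to echelon form.
The reduction yields 4 nonzero rows, so the rank is 4.
Since rank = 4 (the number of vectors), the set is linearly independent.

linearly independent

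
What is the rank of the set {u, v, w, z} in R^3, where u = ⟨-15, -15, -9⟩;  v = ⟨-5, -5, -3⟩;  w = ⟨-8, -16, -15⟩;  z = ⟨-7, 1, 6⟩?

Row-reduce the 4×3 matrix with these as rows.
The echelon form has 2 nonzero rows, so the rank is 2.
(With 4 elements in a 3-dimensional space the rank is at most 3.)

rank 2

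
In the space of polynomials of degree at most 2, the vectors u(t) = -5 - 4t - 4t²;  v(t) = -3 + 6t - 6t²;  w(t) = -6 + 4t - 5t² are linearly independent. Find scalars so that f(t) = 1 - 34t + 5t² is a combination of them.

Take coordinate vectors relative to {1, t, t²}.
Solve the system with u, v, w as columns and f as the right-hand side.
The system has the unique solution (a₁, a₂, a₃) = (4, -1, -3).

f = 4u - v - 3w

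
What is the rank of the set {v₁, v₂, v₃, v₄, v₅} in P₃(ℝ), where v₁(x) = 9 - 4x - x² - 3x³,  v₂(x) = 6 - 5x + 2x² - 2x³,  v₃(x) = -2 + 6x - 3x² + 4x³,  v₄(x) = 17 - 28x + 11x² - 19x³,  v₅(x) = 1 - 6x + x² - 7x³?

Use coordinates relative to {1, x, …, x³}.
Row-reduce the 5×4 matrix with these as rows.
Exactly 3 pivots survive; hence the rank is 3.
(With 5 elements in a 4-dimensional space the rank is at most 4.)

3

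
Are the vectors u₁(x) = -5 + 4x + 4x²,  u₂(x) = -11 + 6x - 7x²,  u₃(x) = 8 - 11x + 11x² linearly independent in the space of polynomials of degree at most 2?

Write each element as a coordinate vector in ℝ³ using {1, x, x²}.
Place the vectors as rows of a 3×3 matrix and reduce to echelon form.
The reduction yields 3 nonzero rows, so the rank is 3.
Since rank = 3 (the number of vectors), the set is linearly independent.

linearly independent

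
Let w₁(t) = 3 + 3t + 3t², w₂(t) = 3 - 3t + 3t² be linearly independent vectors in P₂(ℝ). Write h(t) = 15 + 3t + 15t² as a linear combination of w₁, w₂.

h = 3w₁ + 2w₂

Work in coordinates with respect to the standard basis {1, t, t²}.
Set up the augmented matrix [w₁ | w₂ | h] and row-reduce.
The system has the unique solution (α₁, α₂) = (3, 2).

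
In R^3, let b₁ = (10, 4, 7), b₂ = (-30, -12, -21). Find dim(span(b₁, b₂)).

1

Form the matrix with b₁, b₂ as columns and reduce.
The echelon form has 1 nonzero row, so the rank is 1.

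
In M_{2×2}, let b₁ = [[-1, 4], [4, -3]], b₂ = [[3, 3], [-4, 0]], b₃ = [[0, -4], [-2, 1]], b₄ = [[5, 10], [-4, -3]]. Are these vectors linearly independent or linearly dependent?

Take coordinates with respect to the standard basis {E₁₁, E₁₂, E₂₁, E₂₂}.
The matrix [b₁|b₂|b₃|b₄] has determinant 0.
A zero determinant means the columns are linearly dependent.

linearly dependent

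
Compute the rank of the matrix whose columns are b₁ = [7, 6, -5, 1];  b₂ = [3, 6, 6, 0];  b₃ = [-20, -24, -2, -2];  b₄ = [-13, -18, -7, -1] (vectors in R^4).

2

Put the 4×4 matrix [b₁|b₂|b₃|b₄] into echelon form.
Reduction leaves 2 leading entries, giving rank 2.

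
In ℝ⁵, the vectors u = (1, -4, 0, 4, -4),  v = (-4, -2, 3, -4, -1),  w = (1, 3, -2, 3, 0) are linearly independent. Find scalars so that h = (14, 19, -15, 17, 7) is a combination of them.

h = -u - 3v + 3w

Set up the augmented matrix [u | v | w | h] and row-reduce.
Row-reducing the augmented matrix gives the unique coefficients (α₁, α₂, α₃) = (-1, -3, 3).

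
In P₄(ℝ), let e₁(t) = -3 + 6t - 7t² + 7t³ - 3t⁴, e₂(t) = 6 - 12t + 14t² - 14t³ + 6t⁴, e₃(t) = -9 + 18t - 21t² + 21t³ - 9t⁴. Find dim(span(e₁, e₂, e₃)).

Represent each element by its coordinate vector in ℝ⁵.
Put the 5×3 matrix [e₁|e₂|e₃] into echelon form.
The echelon form has 1 nonzero row, so the rank is 1.

1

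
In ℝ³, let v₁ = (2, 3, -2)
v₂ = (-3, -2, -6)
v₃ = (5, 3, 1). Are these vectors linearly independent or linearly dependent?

linearly independent

Row-reduce the matrix whose columns are v₁, v₂, v₃.
The reduction yields 3 nonzero rows, so the rank is 3.
Since rank = 3 (the number of vectors), the set is linearly independent.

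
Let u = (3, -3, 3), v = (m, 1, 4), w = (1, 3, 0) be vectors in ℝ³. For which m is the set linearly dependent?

The set is linearly dependent precisely when det[u; v; w] = 0.
Expanding, det = 9*m - 51.
Setting this to zero gives m = 17/3.

m = 17/3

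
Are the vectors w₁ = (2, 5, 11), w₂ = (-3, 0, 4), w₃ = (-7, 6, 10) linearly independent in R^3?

linearly independent

The matrix [w₁|w₂|w₃] has determinant -236.
A nonzero determinant means the columns are linearly independent.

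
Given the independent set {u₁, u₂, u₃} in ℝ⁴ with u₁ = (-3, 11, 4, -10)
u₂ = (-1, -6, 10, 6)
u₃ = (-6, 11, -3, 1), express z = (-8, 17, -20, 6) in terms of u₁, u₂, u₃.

Write z = a₁u₁ + … + a₃u₃ and equate components.
Row-reducing the augmented matrix gives the unique coefficients (a₁, a₂, a₃) = (-1, -1, 2).

z = -u₁ - u₂ + 2u₃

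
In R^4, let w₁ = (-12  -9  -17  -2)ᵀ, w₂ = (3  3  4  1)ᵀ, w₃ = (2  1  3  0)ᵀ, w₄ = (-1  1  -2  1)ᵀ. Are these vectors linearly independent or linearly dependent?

linearly dependent

Row-reduce the matrix whose columns are w₁, w₂, w₃, w₄.
The reduction yields 2 nonzero rows, so the rank is 2.
Since rank 2 < 4, the set is linearly dependent.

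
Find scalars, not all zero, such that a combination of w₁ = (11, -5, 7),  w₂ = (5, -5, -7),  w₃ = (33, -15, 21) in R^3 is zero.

3w₁ - w₃ = 0

Solve the homogeneous system with w₁, w₂, w₃ as columns by row-reducing the coefficient matrix.
The free variable yields coefficients (3, 0, -1) (any nonzero multiple also works).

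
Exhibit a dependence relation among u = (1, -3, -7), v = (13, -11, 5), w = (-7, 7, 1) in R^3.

Solve the homogeneous system with u, v, w as columns by row-reducing the coefficient matrix.
The free variable yields coefficients (1, 1, 2) (any nonzero multiple also works).

u + v + 2w = 0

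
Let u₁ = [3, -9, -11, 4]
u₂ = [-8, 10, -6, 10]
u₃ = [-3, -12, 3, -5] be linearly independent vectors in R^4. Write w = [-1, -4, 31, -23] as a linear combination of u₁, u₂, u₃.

w = -2u₁ - u₂ + u₃

Solve the system with u₁, u₂, u₃ as columns and w as the right-hand side.
The system has the unique solution (α₁, α₂, α₃) = (-2, -1, 1).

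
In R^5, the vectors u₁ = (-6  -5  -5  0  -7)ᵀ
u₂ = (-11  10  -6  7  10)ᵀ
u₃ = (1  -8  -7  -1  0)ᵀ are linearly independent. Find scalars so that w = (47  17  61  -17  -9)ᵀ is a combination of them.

w = -3u₁ - 3u₂ - 4u₃

Since u₁, u₂, u₃ are independent, the coefficients expressing w are uniquely determined by a linear system.
Back-substitution yields (a₁, a₂, a₃) = (-3, -3, -4).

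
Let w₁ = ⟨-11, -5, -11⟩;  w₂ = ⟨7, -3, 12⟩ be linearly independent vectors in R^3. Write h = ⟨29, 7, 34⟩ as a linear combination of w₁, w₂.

Since w₁, w₂ are independent, the coefficients expressing h are uniquely determined by a linear system.
The system has the unique solution (c₁, c₂) = (-2, 1).

h = -2w₁ + w₂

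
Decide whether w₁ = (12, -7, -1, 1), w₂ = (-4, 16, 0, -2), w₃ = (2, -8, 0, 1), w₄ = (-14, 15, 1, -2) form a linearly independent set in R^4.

One vector is a scalar multiple of another, so the set is dependent.

linearly dependent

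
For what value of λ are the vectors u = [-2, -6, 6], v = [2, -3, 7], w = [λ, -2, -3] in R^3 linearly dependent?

λ = -53/12

The vectors are dependent exactly when the determinant of the matrix with rows u, v, w vanishes.
Expanding, det = -24*λ - 106.
Setting this to zero gives λ = -53/12.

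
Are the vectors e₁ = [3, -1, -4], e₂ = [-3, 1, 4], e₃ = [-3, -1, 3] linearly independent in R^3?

linearly dependent

The matrix [e₁|e₂|e₃] has determinant 0.
A zero determinant means the columns are linearly dependent.
Indeed e₁ + e₂ = 0.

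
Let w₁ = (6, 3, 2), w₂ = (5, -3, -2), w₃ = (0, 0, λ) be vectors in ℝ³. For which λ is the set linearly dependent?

Dependence holds iff the 3×3 matrix [w₁ w₂ w₃] is singular.
Cofactor expansion gives det = -33*λ.
Setting this to zero gives λ = 0.

λ = 0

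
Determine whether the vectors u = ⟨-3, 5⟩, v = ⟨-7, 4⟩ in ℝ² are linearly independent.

linearly independent

The matrix [u|v] has determinant 23.
A nonzero determinant means the columns are linearly independent.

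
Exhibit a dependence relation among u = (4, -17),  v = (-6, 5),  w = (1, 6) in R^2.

Write the vectors as columns of a matrix and find a nonzero vector in its null space.
The free variable yields coefficients (1, 1, 2) (any nonzero multiple also works).

u + v + 2w = 0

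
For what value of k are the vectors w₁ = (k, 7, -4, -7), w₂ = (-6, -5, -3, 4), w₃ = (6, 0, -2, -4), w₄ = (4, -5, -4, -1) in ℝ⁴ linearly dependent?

Dependence holds iff the 4×4 matrix [w₁ w₂ w₃ w₄] is singular.
Expanding, det = -30*k - 60.
This vanishes exactly when k = -2.

k = -2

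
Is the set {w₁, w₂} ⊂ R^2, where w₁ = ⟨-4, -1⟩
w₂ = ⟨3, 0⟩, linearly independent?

linearly independent

Row-reduce the matrix whose columns are w₁, w₂.
The reduction yields 2 nonzero rows, so the rank is 2.
Since rank = 2 (the number of vectors), the set is linearly independent.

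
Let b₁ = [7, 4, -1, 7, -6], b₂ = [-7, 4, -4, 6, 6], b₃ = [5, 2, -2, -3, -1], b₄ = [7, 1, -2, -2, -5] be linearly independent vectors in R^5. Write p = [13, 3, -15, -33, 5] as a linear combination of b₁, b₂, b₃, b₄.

p = -3b₁ + b₂ + 4b₃ + 3b₄

Since b₁, b₂, b₃, b₄ are independent, the coefficients expressing p are uniquely determined by a linear system.
The system has the unique solution (α₁, …, α₄) = (-3, 1, 4, 3).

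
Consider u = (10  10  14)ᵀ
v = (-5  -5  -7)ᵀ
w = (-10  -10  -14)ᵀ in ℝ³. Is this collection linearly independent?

One vector is a scalar multiple of another, so the set is dependent.

linearly dependent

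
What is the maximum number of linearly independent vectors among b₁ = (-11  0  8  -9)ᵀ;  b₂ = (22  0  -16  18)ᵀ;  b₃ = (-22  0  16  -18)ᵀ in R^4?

1

Form the matrix with b₁, b₂, b₃ as columns and reduce.
Exactly 1 pivot survives; hence the rank is 1.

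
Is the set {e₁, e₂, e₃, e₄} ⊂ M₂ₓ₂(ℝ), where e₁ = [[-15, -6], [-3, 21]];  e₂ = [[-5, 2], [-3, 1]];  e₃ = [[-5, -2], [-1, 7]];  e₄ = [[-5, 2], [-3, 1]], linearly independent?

Write each element as a coordinate vector in ℝ⁴ using {E₁₁, E₁₂, E₂₁, E₂₂}.
Two of the vectors are equal, giving an immediate dependence.

linearly dependent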